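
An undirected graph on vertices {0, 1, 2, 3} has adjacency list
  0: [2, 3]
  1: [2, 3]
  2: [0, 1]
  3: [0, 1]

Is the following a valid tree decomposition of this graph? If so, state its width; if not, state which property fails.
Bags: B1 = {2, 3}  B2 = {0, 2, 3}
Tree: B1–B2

A tree decomposition must satisfy three properties: every vertex lies in some bag; for every edge, both endpoints lie together in some bag; and for every vertex, the bags containing it form a connected subtree. Here vertex 1 appears in no bag, so the decomposition is invalid.

No — vertex 1 appears in no bag.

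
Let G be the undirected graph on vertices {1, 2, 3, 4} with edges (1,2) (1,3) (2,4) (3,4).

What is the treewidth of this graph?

A width-2 tree decomposition is:
Bags: B1 = {1, 2, 3}  B2 = {2, 3, 4}
Tree: B1–B2
The largest bag has 3 vertices, giving width 2; this decomposition certifies tw(G) ≤ 2. Since 2–1–3–4–2 is a cycle in G, G is not acyclic. Forests are exactly the graphs of treewidth ≤ 1, so tw(G) ≥ 2. The upper and lower bounds meet at 2, so that is the treewidth.

2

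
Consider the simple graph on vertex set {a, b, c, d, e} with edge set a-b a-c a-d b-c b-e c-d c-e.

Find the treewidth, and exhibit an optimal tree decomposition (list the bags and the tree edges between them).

Every bag has size at most 3, so the width is 3 − 1 = 2 and tw(G) ≤ 2. For the lower bound, the 3 vertices {b, c, e} are pairwise adjacent, and any tree decomposition puts a clique entirely inside one bag — forcing width ≥ 2. The upper and lower bounds meet at 2, so that is the treewidth.

Treewidth 2.
Bags: B1 = {a, b, c}  B2 = {b, c, e}  B3 = {a, c, d}
Tree: B1–B2, B1–B3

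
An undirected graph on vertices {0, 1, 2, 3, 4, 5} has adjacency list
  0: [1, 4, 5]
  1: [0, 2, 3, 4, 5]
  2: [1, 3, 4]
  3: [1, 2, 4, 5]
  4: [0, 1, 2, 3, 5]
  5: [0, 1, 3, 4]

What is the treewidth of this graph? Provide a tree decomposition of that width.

The largest bag has 4 vertices, giving width 3; this decomposition certifies tw(G) ≤ 3. Conversely, {0, 1, 4, 5} is a clique of size 4, and the vertices of any clique must share a bag in every tree decomposition; so some bag has ≥ 4 vertices and tw(G) ≥ 3. The upper and lower bounds meet at 3, so that is the treewidth.

Treewidth 3.
One such decomposition:
Bags: B1 = {1, 3, 4, 5}  B2 = {0, 1, 4, 5}  B3 = {1, 2, 3, 4}
Tree: B1–B2, B1–B3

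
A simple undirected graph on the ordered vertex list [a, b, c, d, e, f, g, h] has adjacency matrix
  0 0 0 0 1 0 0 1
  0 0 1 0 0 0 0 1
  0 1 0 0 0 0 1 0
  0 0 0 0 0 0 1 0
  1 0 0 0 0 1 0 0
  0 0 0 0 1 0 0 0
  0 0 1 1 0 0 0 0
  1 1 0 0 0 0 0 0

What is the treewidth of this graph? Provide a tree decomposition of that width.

Treewidth 1.
One optimal decomposition is:
Bags: B1 = {e, f}  B2 = {a, e}  B3 = {a, h}  B4 = {b, h}  B5 = {b, c}  B6 = {c, g}  B7 = {d, g}
Tree: B1–B2, B2–B3, B3–B4, B4–B5, B5–B6, B6–B7

The largest bag has 2 vertices, giving width 1; this decomposition certifies tw(G) ≤ 1. Any graph with an edge has treewidth ≥ 1, and G has the edge f–e. Hence tw(G) = 1 exactly.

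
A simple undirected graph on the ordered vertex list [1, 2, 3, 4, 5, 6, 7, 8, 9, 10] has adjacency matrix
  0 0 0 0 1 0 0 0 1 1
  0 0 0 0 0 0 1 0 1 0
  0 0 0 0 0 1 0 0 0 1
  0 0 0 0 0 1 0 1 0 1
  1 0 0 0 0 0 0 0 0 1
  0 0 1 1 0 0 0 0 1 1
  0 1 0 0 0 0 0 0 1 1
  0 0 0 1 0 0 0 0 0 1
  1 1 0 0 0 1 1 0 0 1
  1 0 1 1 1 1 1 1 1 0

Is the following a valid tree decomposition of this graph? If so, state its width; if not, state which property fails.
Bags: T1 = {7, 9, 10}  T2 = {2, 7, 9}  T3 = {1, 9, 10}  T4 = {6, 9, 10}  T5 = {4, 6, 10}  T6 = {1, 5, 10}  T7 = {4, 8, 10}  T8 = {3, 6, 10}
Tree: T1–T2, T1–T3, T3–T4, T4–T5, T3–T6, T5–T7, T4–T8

Every vertex of G appears in some bag (union = {1, 2, 3, 4, 5, 6, 7, 8, 9, 10}); every edge is covered by a bag; and for each vertex v the set of bags containing v is connected in the bag tree. The decomposition is therefore valid. The largest bag has 3 vertices, so the width is 2.

Yes; width 2.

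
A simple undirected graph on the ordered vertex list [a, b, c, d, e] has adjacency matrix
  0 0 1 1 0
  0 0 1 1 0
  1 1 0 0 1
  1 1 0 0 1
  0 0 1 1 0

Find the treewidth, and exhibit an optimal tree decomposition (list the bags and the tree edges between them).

The largest bag has 3 vertices, giving width 2; this decomposition certifies tw(G) ≤ 2. For the lower bound, G contains the cycle d–b–c–a–d, so G is not a forest; only forests have treewidth ≤ 1, hence tw(G) ≥ 2. Therefore the treewidth is 2.

Treewidth 2.
One such decomposition:
Bags: B1 = {b, c, d}  B2 = {a, c, d}  B3 = {c, d, e}
Tree: B1–B2, B2–B3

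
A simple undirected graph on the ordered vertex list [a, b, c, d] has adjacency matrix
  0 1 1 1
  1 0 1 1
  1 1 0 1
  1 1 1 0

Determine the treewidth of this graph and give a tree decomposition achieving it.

A single bag containing all 4 vertices is trivially a valid decomposition of width 3. Conversely, {a, b, c, d} is a clique of size 4, and the vertices of any clique must share a bag in every tree decomposition; so some bag has ≥ 4 vertices and tw(G) ≥ 3. Combining the bounds, tw(G) = 3.

Treewidth 3.
Bags: B1 = {a, b, c, d}
Tree: (single bag)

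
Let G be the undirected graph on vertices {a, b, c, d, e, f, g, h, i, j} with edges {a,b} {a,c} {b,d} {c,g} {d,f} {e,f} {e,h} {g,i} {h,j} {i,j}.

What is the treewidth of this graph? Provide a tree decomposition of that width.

Treewidth 2.
One optimal decomposition is:
Bags: B1 = {c, g, i}  B2 = {a, c, i}  B3 = {a, b, i}  B4 = {b, d, i}  B5 = {d, f, i}  B6 = {e, f, i}  B7 = {e, h, i}  B8 = {h, i, j}
Tree: B1–B2, B2–B3, B3–B4, B4–B5, B5–B6, B6–B7, B7–B8

The largest bag has 3 vertices, giving width 2; this decomposition certifies tw(G) ≤ 2. Since i–g–c–a–b–d–f–e–h–j–i is a cycle in G, G is not acyclic. Forests are exactly the graphs of treewidth ≤ 1, so tw(G) ≥ 2. Combining the bounds, tw(G) = 2.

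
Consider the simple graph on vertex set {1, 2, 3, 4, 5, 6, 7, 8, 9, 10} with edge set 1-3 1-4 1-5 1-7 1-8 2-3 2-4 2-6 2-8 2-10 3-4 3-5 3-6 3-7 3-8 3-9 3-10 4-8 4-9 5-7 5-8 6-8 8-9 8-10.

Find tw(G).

3

A width-3 tree decomposition is:
Bags: B1 = {1, 3, 5, 8}  B2 = {1, 3, 4, 8}  B3 = {3, 4, 8, 9}  B4 = {2, 3, 4, 8}  B5 = {2, 3, 8, 10}  B6 = {1, 3, 5, 7}  B7 = {2, 3, 6, 8}
Tree: B1–B2, B2–B3, B2–B4, B4–B5, B1–B6, B4–B7
Each bag holds 4 vertices, so the decomposition has width 3, which upper-bounds the treewidth. On the other hand G contains the 4-clique {1, 3, 4, 8}. A clique must lie in a single bag of any decomposition, so no decomposition can have width below 3. Therefore the treewidth is 3.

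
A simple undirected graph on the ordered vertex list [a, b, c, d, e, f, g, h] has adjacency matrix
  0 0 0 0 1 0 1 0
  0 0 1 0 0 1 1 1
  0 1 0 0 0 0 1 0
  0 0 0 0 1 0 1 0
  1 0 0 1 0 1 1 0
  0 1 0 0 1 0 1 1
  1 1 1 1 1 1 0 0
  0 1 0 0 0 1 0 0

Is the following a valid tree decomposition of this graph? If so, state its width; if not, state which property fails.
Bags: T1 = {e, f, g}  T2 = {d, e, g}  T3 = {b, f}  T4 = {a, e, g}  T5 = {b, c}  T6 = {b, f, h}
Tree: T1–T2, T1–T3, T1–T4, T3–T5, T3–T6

A tree decomposition must satisfy three properties: every vertex lies in some bag; for every edge, both endpoints lie together in some bag; and for every vertex, the bags containing it form a connected subtree. Here edge (g,b) lies in no bag, so the decomposition is invalid.

No — edge (g,b) lies in no bag.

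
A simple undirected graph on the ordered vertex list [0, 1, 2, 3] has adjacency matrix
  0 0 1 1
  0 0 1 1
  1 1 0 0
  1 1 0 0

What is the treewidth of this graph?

2

A width-2 tree decomposition is:
Bags: B1 = {0, 1, 3}  B2 = {0, 1, 2}
Tree: B1–B2
Each bag holds 3 vertices, so the decomposition has width 2, which upper-bounds the treewidth. The edges 0–3–1–2–0 form a cycle, so G is not a tree and its treewidth is at least 2. The upper and lower bounds meet at 2, so that is the treewidth.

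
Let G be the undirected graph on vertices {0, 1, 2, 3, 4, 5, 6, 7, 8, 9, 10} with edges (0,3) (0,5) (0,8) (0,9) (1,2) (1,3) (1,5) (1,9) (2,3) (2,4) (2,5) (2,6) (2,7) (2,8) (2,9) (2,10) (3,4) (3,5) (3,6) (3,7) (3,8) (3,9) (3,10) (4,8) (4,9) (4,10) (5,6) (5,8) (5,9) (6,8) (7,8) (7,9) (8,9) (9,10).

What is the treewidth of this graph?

A width-4 tree decomposition is:
Bags: B1 = {2, 3, 5, 8, 9}  B2 = {2, 3, 7, 8, 9}  B3 = {2, 3, 4, 8, 9}  B4 = {2, 3, 5, 6, 8}  B5 = {0, 3, 5, 8, 9}  B6 = {2, 3, 4, 9, 10}  B7 = {1, 2, 3, 5, 9}
Tree: B1–B2, B2–B3, B1–B4, B1–B5, B3–B6, B1–B7
Each bag holds 5 vertices, so the decomposition has width 4, which upper-bounds the treewidth. For the lower bound, the 5 vertices {0, 3, 5, 8, 9} are pairwise adjacent, and any tree decomposition puts a clique entirely inside one bag — forcing width ≥ 4. Therefore the treewidth is 4.

4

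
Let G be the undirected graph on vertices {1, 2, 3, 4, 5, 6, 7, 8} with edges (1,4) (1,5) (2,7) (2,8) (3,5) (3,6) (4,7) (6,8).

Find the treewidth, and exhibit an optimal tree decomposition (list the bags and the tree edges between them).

Treewidth 2.
Bags: B1 = {2, 6, 8}  B2 = {2, 3, 6}  B3 = {2, 3, 5}  B4 = {1, 2, 5}  B5 = {1, 2, 4}  B6 = {2, 4, 7}
Tree: B1–B2, B2–B3, B3–B4, B4–B5, B5–B6

Each bag holds 3 vertices, so the decomposition has width 2, which upper-bounds the treewidth. For the lower bound, G contains the cycle 2–8–6–3–5–1–4–7–2, so G is not a forest; only forests have treewidth ≤ 1, hence tw(G) ≥ 2. Combining the bounds, tw(G) = 2.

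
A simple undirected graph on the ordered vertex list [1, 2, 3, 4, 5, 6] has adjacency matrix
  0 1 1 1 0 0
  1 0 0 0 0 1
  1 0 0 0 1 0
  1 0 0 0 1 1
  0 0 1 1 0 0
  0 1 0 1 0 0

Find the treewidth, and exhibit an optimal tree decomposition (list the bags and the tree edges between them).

Treewidth 2.
One such decomposition:
Bags: B1 = {2, 4, 6}  B2 = {1, 2, 4}  B3 = {1, 4, 5}  B4 = {1, 3, 5}
Tree: B1–B2, B2–B3, B3–B4

The largest bag has 3 vertices, giving width 2; this decomposition certifies tw(G) ≤ 2. For the lower bound, G contains the cycle 6–2–1–4–6, so G is not a forest; only forests have treewidth ≤ 1, hence tw(G) ≥ 2. Hence tw(G) = 2 exactly.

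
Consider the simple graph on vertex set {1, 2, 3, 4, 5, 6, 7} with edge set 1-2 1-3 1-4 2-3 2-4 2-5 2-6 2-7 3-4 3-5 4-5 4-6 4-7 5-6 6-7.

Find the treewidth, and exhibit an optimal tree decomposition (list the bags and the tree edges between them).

Every bag has size at most 4, so the width is 4 − 1 = 3 and tw(G) ≤ 3. On the other hand G contains the 4-clique {1, 2, 3, 4}. A clique must lie in a single bag of any decomposition, so no decomposition can have width below 3. Hence tw(G) = 3 exactly.

Treewidth 3.
One optimal decomposition is:
Bags: B1 = {2, 4, 5, 6}  B2 = {2, 3, 4, 5}  B3 = {1, 2, 3, 4}  B4 = {2, 4, 6, 7}
Tree: B1–B2, B2–B3, B1–B4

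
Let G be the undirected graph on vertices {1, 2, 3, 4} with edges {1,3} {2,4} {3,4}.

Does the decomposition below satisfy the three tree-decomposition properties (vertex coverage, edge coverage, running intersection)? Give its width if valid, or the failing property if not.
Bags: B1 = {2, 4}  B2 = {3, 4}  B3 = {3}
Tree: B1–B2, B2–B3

A tree decomposition must satisfy three properties: every vertex lies in some bag; for every edge, both endpoints lie together in some bag; and for every vertex, the bags containing it form a connected subtree. Here vertex 1 appears in no bag, so the decomposition is invalid.

No — vertex 1 appears in no bag.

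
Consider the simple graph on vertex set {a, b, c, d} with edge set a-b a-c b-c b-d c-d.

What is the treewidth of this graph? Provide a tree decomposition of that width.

Treewidth 2.
One optimal decomposition is:
Bags: B1 = {a, b, c}  B2 = {b, c, d}
Tree: B1–B2

Every bag has size at most 3, so the width is 3 − 1 = 2 and tw(G) ≤ 2. For the lower bound, the 3 vertices {b, c, d} are pairwise adjacent, and any tree decomposition puts a clique entirely inside one bag — forcing width ≥ 2. Hence tw(G) = 2 exactly.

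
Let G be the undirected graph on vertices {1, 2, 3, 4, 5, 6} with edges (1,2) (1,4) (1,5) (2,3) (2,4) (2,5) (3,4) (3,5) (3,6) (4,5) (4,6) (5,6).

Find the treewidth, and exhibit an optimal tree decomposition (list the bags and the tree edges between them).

Treewidth 3.
One such decomposition:
Bags: B1 = {1, 2, 4, 5}  B2 = {2, 3, 4, 5}  B3 = {3, 4, 5, 6}
Tree: B1–B2, B2–B3

Every bag has size at most 4, so the width is 4 − 1 = 3 and tw(G) ≤ 3. Conversely, {1, 2, 4, 5} is a clique of size 4, and the vertices of any clique must share a bag in every tree decomposition; so some bag has ≥ 4 vertices and tw(G) ≥ 3. Therefore the treewidth is 3.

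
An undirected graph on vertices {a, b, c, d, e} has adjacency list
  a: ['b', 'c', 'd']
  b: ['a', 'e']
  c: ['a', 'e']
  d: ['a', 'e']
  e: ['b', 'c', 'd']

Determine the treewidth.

A width-2 tree decomposition is:
Bags: B1 = {a, d, e}  B2 = {a, c, e}  B3 = {a, b, e}
Tree: B1–B2, B2–B3
Every bag has size at most 3, so the width is 3 − 1 = 2 and tw(G) ≤ 2. Since e–d–a–c–e is a cycle in G, G is not acyclic. Forests are exactly the graphs of treewidth ≤ 1, so tw(G) ≥ 2. The upper and lower bounds meet at 2, so that is the treewidth.

2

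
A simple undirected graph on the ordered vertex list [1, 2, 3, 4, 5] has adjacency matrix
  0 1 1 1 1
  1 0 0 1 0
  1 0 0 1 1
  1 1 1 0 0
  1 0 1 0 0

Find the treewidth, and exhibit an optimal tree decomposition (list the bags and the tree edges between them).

Treewidth 2.
One optimal decomposition is:
Bags: B1 = {1, 3, 4}  B2 = {1, 2, 4}  B3 = {1, 3, 5}
Tree: B1–B2, B1–B3

Each bag holds 3 vertices, so the decomposition has width 2, which upper-bounds the treewidth. On the other hand G contains the 3-clique {1, 2, 4}. A clique must lie in a single bag of any decomposition, so no decomposition can have width below 2. Combining the bounds, tw(G) = 2.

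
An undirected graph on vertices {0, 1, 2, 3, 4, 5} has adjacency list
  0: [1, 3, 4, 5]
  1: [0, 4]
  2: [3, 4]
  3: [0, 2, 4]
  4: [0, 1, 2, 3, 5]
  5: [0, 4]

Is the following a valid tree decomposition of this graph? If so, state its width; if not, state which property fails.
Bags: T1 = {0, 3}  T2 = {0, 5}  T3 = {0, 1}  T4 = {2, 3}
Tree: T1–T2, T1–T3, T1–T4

A tree decomposition must satisfy three properties: every vertex lies in some bag; for every edge, both endpoints lie together in some bag; and for every vertex, the bags containing it form a connected subtree. Here vertex 4 appears in no bag, so the decomposition is invalid.

No — vertex 4 appears in no bag.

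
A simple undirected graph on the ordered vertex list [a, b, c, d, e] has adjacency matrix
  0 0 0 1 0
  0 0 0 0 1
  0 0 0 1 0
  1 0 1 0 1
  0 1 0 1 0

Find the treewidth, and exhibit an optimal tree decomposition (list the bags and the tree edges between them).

Every bag has size at most 2, so the width is 2 − 1 = 1 and tw(G) ≤ 1. Since G has at least one edge (e.g. d–e), it is not an edgeless graph, so tw(G) ≥ 1. The upper and lower bounds meet at 1, so that is the treewidth.

Treewidth 1.
Bags: B1 = {d, e}  B2 = {c, d}  B3 = {b, e}  B4 = {a, d}
Tree: B1–B2, B1–B3, B1–B4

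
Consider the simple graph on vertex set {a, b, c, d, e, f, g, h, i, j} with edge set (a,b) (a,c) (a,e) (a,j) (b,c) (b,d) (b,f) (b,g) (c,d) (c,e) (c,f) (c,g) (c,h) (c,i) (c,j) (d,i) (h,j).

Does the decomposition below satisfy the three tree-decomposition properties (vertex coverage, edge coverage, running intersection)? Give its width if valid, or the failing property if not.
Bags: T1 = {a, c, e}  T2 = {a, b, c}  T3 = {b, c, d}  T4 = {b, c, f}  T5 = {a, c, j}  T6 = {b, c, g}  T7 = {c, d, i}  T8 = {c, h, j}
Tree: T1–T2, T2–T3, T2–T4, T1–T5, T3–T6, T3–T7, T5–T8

Yes; width 2.

Checking the three conditions: (i) the bags cover all of {a, b, c, d, e, f, g, h, i, j}; (ii) for each edge, some bag contains both endpoints; (iii) the bags containing any fixed vertex form a subtree. All hold, so the decomposition is valid with width 3 − 1 = 2.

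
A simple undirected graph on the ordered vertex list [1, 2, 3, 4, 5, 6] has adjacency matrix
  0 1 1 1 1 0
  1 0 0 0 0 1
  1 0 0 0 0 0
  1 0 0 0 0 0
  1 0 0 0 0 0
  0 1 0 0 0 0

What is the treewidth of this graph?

1

A width-1 tree decomposition is:
Bags: B1 = {1, 4}  B2 = {1, 3}  B3 = {1, 2}  B4 = {1, 5}  B5 = {2, 6}
Tree: B1–B2, B1–B3, B2–B4, B3–B5
Every bag has size at most 2, so the width is 2 − 1 = 1 and tw(G) ≤ 1. G has an edge, so its treewidth is at least 1. The upper and lower bounds meet at 1, so that is the treewidth.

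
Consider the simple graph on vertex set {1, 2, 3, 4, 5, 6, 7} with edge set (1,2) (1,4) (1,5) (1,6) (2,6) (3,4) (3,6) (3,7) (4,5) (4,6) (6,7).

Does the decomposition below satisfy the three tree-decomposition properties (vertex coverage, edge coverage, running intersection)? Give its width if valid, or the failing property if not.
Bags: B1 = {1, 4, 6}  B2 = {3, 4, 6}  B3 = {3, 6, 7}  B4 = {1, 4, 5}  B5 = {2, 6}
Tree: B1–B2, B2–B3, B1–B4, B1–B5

No — edge (1,2) lies in no bag.

A tree decomposition must satisfy three properties: every vertex lies in some bag; for every edge, both endpoints lie together in some bag; and for every vertex, the bags containing it form a connected subtree. Here edge (1,2) lies in no bag, so the decomposition is invalid.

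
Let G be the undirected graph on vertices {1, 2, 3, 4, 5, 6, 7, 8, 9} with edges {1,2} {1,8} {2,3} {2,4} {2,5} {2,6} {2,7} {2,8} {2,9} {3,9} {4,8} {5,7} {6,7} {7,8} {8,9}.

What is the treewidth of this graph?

2

A width-2 tree decomposition is:
Bags: B1 = {2, 4, 8}  B2 = {2, 8, 9}  B3 = {2, 7, 8}  B4 = {2, 5, 7}  B5 = {2, 6, 7}  B6 = {2, 3, 9}  B7 = {1, 2, 8}
Tree: B1–B2, B2–B3, B3–B4, B4–B5, B2–B6, B3–B7
The largest bag has 3 vertices, giving width 2; this decomposition certifies tw(G) ≤ 2. Conversely, {1, 2, 8} is a clique of size 3, and the vertices of any clique must share a bag in every tree decomposition; so some bag has ≥ 3 vertices and tw(G) ≥ 2. Therefore the treewidth is 2.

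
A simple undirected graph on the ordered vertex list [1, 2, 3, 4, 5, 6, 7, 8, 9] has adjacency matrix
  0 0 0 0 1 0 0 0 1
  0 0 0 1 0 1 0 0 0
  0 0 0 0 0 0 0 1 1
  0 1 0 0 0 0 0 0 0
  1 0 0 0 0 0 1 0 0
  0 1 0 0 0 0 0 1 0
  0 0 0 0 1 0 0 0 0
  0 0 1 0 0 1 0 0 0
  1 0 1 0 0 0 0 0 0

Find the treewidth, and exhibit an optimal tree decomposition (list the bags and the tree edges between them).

Every bag has size at most 2, so the width is 2 − 1 = 1 and tw(G) ≤ 1. G has an edge, so its treewidth is at least 1. The upper and lower bounds meet at 1, so that is the treewidth.

Treewidth 1.
One such decomposition:
Bags: B1 = {5, 7}  B2 = {1, 5}  B3 = {1, 9}  B4 = {3, 9}  B5 = {3, 8}  B6 = {6, 8}  B7 = {2, 6}  B8 = {2, 4}
Tree: B1–B2, B2–B3, B3–B4, B4–B5, B5–B6, B6–B7, B7–B8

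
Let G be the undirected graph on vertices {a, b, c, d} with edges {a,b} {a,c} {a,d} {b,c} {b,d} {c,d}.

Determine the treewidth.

A width-3 tree decomposition is:
Bags: B1 = {a, b, c, d}
Tree: (single bag)
A single bag containing all 4 vertices is trivially a valid decomposition of width 3. Conversely, {a, b, c, d} is a clique of size 4, and the vertices of any clique must share a bag in every tree decomposition; so some bag has ≥ 4 vertices and tw(G) ≥ 3. Combining the bounds, tw(G) = 3.

3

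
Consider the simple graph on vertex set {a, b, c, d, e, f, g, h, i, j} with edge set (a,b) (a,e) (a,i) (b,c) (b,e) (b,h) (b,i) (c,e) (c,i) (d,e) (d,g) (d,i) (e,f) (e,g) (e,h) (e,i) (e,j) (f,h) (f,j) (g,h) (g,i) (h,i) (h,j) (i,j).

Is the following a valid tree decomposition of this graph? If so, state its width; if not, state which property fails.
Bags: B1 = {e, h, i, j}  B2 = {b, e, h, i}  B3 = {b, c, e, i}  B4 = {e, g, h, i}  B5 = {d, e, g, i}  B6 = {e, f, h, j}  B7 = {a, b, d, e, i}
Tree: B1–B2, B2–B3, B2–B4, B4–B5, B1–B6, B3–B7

No — bags containing vertex d are not connected in the tree.

A tree decomposition must satisfy three properties: every vertex lies in some bag; for every edge, both endpoints lie together in some bag; and for every vertex, the bags containing it form a connected subtree. Here bags containing vertex d are not connected in the tree, so the decomposition is invalid.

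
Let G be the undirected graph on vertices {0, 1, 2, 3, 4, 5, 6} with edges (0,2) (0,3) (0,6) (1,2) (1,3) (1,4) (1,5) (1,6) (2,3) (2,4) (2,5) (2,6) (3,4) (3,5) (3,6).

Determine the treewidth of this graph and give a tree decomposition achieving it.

The largest bag has 4 vertices, giving width 3; this decomposition certifies tw(G) ≤ 3. For the lower bound, the 4 vertices {0, 2, 3, 6} are pairwise adjacent, and any tree decomposition puts a clique entirely inside one bag — forcing width ≥ 3. Combining the bounds, tw(G) = 3.

Treewidth 3.
Bags: B1 = {1, 2, 3, 4}  B2 = {1, 2, 3, 5}  B3 = {1, 2, 3, 6}  B4 = {0, 2, 3, 6}
Tree: B1–B2, B2–B3, B3–B4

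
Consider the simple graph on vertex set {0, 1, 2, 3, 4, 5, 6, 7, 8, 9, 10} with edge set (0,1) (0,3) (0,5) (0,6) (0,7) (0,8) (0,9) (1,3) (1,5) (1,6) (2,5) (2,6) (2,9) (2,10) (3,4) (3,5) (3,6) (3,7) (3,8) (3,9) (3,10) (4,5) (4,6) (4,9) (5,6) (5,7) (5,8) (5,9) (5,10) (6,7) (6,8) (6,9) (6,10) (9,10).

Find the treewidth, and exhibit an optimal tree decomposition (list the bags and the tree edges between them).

The largest bag has 5 vertices, giving width 4; this decomposition certifies tw(G) ≤ 4. On the other hand G contains the 5-clique {2, 5, 6, 9, 10}. A clique must lie in a single bag of any decomposition, so no decomposition can have width below 4. Therefore the treewidth is 4.

Treewidth 4.
One optimal decomposition is:
Bags: B1 = {2, 5, 6, 9, 10}  B2 = {3, 5, 6, 9, 10}  B3 = {0, 3, 5, 6, 9}  B4 = {0, 3, 5, 6, 7}  B5 = {0, 1, 3, 5, 6}  B6 = {3, 4, 5, 6, 9}  B7 = {0, 3, 5, 6, 8}
Tree: B1–B2, B2–B3, B3–B4, B3–B5, B2–B6, B3–B7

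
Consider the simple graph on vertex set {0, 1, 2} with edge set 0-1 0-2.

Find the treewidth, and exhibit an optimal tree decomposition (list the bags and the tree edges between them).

Treewidth 1.
One optimal decomposition is:
Bags: B1 = {0, 2}  B2 = {0, 1}
Tree: B1–B2

Every bag has size at most 2, so the width is 2 − 1 = 1 and tw(G) ≤ 1. Since G has at least one edge (e.g. 0–2), it is not an edgeless graph, so tw(G) ≥ 1. The upper and lower bounds meet at 1, so that is the treewidth.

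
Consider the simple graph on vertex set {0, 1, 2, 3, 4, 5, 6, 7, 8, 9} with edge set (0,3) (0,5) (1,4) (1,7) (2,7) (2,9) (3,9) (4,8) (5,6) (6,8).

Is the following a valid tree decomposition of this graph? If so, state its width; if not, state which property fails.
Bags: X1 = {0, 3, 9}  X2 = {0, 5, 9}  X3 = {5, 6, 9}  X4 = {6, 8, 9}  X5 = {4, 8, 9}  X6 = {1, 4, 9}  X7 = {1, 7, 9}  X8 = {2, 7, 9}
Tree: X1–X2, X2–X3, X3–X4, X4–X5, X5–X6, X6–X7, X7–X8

Yes; width 2.

Checking the three conditions: (i) the bags cover all of {0, 1, 2, 3, 4, 5, 6, 7, 8, 9}; (ii) for each edge, some bag contains both endpoints; (iii) the bags containing any fixed vertex form a subtree. All hold, so the decomposition is valid with width 3 − 1 = 2.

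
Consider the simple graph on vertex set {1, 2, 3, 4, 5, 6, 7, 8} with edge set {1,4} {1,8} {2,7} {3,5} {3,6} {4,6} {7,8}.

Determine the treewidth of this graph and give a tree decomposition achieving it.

The largest bag has 2 vertices, giving width 1; this decomposition certifies tw(G) ≤ 1. Since G has at least one edge (e.g. 2–7), it is not an edgeless graph, so tw(G) ≥ 1. The upper and lower bounds meet at 1, so that is the treewidth.

Treewidth 1.
One optimal decomposition is:
Bags: B1 = {2, 7}  B2 = {7, 8}  B3 = {1, 8}  B4 = {1, 4}  B5 = {4, 6}  B6 = {3, 6}  B7 = {3, 5}
Tree: B1–B2, B2–B3, B3–B4, B4–B5, B5–B6, B6–B7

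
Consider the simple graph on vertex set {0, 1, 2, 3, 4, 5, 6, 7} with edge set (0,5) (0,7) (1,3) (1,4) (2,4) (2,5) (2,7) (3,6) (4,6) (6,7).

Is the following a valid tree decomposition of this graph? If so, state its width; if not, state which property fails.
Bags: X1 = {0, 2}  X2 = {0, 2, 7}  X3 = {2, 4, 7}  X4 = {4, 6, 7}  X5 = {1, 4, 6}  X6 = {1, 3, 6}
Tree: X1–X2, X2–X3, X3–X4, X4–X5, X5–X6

No — vertex 5 appears in no bag.

A tree decomposition must satisfy three properties: every vertex lies in some bag; for every edge, both endpoints lie together in some bag; and for every vertex, the bags containing it form a connected subtree. Here vertex 5 appears in no bag, so the decomposition is invalid.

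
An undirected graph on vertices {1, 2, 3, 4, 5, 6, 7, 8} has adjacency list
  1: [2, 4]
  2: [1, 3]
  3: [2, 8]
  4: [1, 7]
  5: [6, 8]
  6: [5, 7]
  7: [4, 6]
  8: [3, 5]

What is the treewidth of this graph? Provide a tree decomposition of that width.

Treewidth 2.
One optimal decomposition is:
Bags: B1 = {1, 4, 7}  B2 = {1, 2, 7}  B3 = {2, 3, 7}  B4 = {3, 7, 8}  B5 = {5, 7, 8}  B6 = {5, 6, 7}
Tree: B1–B2, B2–B3, B3–B4, B4–B5, B5–B6

Each bag holds 3 vertices, so the decomposition has width 2, which upper-bounds the treewidth. Since 7–4–1–2–3–8–5–6–7 is a cycle in G, G is not acyclic. Forests are exactly the graphs of treewidth ≤ 1, so tw(G) ≥ 2. The upper and lower bounds meet at 2, so that is the treewidth.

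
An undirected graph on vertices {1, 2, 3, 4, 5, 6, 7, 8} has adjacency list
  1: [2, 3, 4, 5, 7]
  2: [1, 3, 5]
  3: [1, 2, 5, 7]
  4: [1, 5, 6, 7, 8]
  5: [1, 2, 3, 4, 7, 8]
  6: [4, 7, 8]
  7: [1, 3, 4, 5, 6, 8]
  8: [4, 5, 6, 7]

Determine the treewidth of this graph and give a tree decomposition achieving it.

The largest bag has 4 vertices, giving width 3; this decomposition certifies tw(G) ≤ 3. Conversely, {4, 5, 7, 8} is a clique of size 4, and the vertices of any clique must share a bag in every tree decomposition; so some bag has ≥ 4 vertices and tw(G) ≥ 3. The upper and lower bounds meet at 3, so that is the treewidth.

Treewidth 3.
One such decomposition:
Bags: B1 = {1, 2, 3, 5}  B2 = {1, 3, 5, 7}  B3 = {1, 4, 5, 7}  B4 = {4, 5, 7, 8}  B5 = {4, 6, 7, 8}
Tree: B1–B2, B2–B3, B3–B4, B4–B5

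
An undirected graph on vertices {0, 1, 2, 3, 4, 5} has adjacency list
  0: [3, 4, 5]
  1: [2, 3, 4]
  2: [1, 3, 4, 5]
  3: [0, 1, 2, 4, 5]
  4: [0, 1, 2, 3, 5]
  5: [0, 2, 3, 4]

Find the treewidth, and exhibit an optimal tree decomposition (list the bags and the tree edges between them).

Treewidth 3.
One optimal decomposition is:
Bags: B1 = {2, 3, 4, 5}  B2 = {1, 2, 3, 4}  B3 = {0, 3, 4, 5}
Tree: B1–B2, B1–B3

Every bag has size at most 4, so the width is 4 − 1 = 3 and tw(G) ≤ 3. Conversely, {0, 3, 4, 5} is a clique of size 4, and the vertices of any clique must share a bag in every tree decomposition; so some bag has ≥ 4 vertices and tw(G) ≥ 3. The upper and lower bounds meet at 3, so that is the treewidth.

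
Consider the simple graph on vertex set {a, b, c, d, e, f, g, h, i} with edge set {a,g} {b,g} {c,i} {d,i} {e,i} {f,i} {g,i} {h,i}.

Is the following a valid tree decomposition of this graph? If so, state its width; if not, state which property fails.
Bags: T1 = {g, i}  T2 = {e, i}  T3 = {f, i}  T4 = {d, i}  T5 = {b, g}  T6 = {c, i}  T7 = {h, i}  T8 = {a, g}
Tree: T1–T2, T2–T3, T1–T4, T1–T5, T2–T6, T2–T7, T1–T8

Every vertex of G appears in some bag (union = {a, b, c, d, e, f, g, h, i}); every edge is covered by a bag; and for each vertex v the set of bags containing v is connected in the bag tree. The decomposition is therefore valid. The largest bag has 2 vertices, so the width is 1.

Yes; width 1.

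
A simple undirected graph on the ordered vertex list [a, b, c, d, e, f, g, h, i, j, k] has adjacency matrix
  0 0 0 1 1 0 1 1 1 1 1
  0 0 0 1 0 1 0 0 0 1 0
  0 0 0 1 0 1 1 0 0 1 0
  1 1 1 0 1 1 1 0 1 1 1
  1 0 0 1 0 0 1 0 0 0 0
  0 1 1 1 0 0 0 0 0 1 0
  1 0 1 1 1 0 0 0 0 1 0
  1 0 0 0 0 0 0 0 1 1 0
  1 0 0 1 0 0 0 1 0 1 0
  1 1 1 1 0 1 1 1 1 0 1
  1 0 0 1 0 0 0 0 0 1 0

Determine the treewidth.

3

A width-3 tree decomposition is:
Bags: B1 = {a, d, g, j}  B2 = {c, d, g, j}  B3 = {c, d, f, j}  B4 = {a, d, i, j}  B5 = {b, d, f, j}  B6 = {a, d, j, k}  B7 = {a, d, e, g}  B8 = {a, h, i, j}
Tree: B1–B2, B2–B3, B1–B4, B3–B5, B1–B6, B1–B7, B4–B8
Every bag has size at most 4, so the width is 4 − 1 = 3 and tw(G) ≤ 3. On the other hand G contains the 4-clique {a, d, g, j}. A clique must lie in a single bag of any decomposition, so no decomposition can have width below 3. Hence tw(G) = 3 exactly.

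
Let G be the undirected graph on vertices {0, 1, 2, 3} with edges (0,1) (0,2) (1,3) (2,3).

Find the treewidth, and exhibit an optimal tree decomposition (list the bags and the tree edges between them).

Every bag has size at most 3, so the width is 3 − 1 = 2 and tw(G) ≤ 2. The edges 0–2–3–1–0 form a cycle, so G is not a tree and its treewidth is at least 2. Hence tw(G) = 2 exactly.

Treewidth 2.
Bags: B1 = {0, 2, 3}  B2 = {0, 1, 3}
Tree: B1–B2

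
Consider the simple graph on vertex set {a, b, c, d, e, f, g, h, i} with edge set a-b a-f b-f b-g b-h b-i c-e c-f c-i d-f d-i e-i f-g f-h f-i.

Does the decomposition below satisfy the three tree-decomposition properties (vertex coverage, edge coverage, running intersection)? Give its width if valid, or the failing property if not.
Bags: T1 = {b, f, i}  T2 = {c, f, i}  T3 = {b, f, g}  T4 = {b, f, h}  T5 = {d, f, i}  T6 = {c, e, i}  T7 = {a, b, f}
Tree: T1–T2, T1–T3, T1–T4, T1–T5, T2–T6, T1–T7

Vertex coverage: the bags together contain {a, b, c, d, e, f, g, h, i}, the full vertex set. Edge coverage: each edge of G has both endpoints in at least one bag. Running intersection: for every vertex, the bags containing it form a connected subtree. All three properties hold, so this is a valid tree decomposition of width max|bag| − 1 = 2, and hence tw(G) ≤ 2.

Yes; width 2.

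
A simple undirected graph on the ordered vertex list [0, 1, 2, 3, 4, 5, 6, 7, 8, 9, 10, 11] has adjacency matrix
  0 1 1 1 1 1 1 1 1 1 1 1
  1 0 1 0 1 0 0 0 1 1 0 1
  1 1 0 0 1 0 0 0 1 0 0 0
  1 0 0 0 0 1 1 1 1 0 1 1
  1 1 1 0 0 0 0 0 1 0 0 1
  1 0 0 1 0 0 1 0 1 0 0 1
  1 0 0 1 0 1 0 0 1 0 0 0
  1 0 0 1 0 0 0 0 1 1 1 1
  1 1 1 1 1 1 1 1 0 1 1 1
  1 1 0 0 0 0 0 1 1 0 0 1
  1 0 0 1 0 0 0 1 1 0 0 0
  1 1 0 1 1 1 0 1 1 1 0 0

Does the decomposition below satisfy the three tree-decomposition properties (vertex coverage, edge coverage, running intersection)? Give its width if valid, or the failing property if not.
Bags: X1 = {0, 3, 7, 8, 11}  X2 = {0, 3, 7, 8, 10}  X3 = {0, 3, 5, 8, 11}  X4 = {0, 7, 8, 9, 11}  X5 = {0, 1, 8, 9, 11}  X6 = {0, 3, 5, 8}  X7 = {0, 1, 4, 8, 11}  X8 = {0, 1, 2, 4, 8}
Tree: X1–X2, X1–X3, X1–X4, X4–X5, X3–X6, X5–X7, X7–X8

No — vertex 6 appears in no bag.

A tree decomposition must satisfy three properties: every vertex lies in some bag; for every edge, both endpoints lie together in some bag; and for every vertex, the bags containing it form a connected subtree. Here vertex 6 appears in no bag, so the decomposition is invalid.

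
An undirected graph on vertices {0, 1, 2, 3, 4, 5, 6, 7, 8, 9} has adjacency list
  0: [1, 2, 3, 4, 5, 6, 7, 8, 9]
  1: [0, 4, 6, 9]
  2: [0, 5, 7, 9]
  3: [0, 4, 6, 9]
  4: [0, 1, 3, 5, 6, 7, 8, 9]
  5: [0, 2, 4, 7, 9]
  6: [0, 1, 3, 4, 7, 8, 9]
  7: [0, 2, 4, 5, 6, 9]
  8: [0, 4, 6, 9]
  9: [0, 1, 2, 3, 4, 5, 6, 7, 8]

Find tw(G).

A width-4 tree decomposition is:
Bags: B1 = {0, 4, 6, 7, 9}  B2 = {0, 1, 4, 6, 9}  B3 = {0, 4, 5, 7, 9}  B4 = {0, 3, 4, 6, 9}  B5 = {0, 4, 6, 8, 9}  B6 = {0, 2, 5, 7, 9}
Tree: B1–B2, B1–B3, B2–B4, B4–B5, B3–B6
Every bag has size at most 5, so the width is 5 − 1 = 4 and tw(G) ≤ 4. For the lower bound, the 5 vertices {0, 2, 5, 7, 9} are pairwise adjacent, and any tree decomposition puts a clique entirely inside one bag — forcing width ≥ 4. Hence tw(G) = 4 exactly.

4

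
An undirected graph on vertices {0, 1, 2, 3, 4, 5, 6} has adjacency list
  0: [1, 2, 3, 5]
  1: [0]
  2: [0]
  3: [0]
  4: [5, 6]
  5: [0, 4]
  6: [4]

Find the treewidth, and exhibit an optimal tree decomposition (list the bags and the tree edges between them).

Every bag has size at most 2, so the width is 2 − 1 = 1 and tw(G) ≤ 1. Since G has at least one edge (e.g. 5–0), it is not an edgeless graph, so tw(G) ≥ 1. Therefore the treewidth is 1.

Treewidth 1.
Bags: B1 = {0, 5}  B2 = {4, 5}  B3 = {0, 2}  B4 = {0, 3}  B5 = {0, 1}  B6 = {4, 6}
Tree: B1–B2, B1–B3, B3–B4, B1–B5, B2–B6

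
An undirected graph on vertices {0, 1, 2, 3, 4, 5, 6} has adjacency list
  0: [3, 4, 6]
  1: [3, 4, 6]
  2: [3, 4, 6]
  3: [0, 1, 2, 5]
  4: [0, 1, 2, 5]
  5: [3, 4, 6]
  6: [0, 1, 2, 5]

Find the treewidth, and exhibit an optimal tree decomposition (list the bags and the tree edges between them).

Every bag has size at most 4, so the width is 4 − 1 = 3 and tw(G) ≤ 3. For the lower bound: the 4 vertex sets {0,4}, {5,6}, {3}, {2} are disjoint, each induces a connected subgraph, and every pair is joined by at least one edge of G. Contracting each set to a single vertex therefore yields K_{4} as a minor, and since treewidth is minor-monotone, tw(G) ≥ tw(K_{4}) = 3. Combining the bounds, tw(G) = 3.

Treewidth 3.
Bags: B1 = {0, 3, 4, 6}  B2 = {3, 4, 5, 6}  B3 = {2, 3, 4, 6}  B4 = {1, 3, 4, 6}
Tree: B1–B2, B2–B3, B3–B4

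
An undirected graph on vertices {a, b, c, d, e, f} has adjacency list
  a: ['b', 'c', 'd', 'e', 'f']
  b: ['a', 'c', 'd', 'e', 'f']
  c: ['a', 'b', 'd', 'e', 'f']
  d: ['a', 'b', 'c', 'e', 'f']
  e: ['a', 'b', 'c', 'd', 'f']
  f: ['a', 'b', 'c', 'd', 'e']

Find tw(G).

5

A width-5 tree decomposition is:
Bags: B1 = {a, b, c, d, e, f}
Tree: (single bag)
A single bag containing all 6 vertices is trivially a valid decomposition of width 5. On the other hand G contains the 6-clique {a, b, c, d, e, f}. A clique must lie in a single bag of any decomposition, so no decomposition can have width below 5. The upper and lower bounds meet at 5, so that is the treewidth.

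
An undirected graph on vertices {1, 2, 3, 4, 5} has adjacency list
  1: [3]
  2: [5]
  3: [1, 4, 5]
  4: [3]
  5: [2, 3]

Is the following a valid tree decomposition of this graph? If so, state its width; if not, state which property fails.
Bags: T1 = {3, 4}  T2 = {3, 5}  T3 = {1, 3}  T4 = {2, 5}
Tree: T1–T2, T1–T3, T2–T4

Every vertex of G appears in some bag (union = {1, 2, 3, 4, 5}); every edge is covered by a bag; and for each vertex v the set of bags containing v is connected in the bag tree. The decomposition is therefore valid. The largest bag has 2 vertices, so the width is 1.

Yes; width 1.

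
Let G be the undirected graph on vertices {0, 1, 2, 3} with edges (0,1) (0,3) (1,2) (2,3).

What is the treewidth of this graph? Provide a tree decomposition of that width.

The largest bag has 3 vertices, giving width 2; this decomposition certifies tw(G) ≤ 2. Since 3–0–1–2–3 is a cycle in G, G is not acyclic. Forests are exactly the graphs of treewidth ≤ 1, so tw(G) ≥ 2. Therefore the treewidth is 2.

Treewidth 2.
One such decomposition:
Bags: B1 = {0, 1, 3}  B2 = {1, 2, 3}
Tree: B1–B2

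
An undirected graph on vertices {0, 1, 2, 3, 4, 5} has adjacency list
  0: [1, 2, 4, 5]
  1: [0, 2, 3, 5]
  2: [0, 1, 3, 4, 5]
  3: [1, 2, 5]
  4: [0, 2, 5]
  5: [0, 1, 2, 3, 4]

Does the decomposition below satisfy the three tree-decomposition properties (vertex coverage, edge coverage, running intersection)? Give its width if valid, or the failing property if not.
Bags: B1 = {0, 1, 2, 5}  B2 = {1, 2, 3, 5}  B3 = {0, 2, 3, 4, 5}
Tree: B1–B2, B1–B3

No — bags containing vertex 3 are not connected in the tree.

A tree decomposition must satisfy three properties: every vertex lies in some bag; for every edge, both endpoints lie together in some bag; and for every vertex, the bags containing it form a connected subtree. Here bags containing vertex 3 are not connected in the tree, so the decomposition is invalid.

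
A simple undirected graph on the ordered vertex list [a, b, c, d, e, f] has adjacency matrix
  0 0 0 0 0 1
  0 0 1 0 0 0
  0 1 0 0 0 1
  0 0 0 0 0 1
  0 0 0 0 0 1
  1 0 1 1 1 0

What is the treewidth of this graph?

1

A width-1 tree decomposition is:
Bags: B1 = {c, f}  B2 = {b, c}  B3 = {e, f}  B4 = {d, f}  B5 = {a, f}
Tree: B1–B2, B1–B3, B1–B4, B4–B5
Each bag holds 2 vertices, so the decomposition has width 1, which upper-bounds the treewidth. G has an edge, so its treewidth is at least 1. Hence tw(G) = 1 exactly.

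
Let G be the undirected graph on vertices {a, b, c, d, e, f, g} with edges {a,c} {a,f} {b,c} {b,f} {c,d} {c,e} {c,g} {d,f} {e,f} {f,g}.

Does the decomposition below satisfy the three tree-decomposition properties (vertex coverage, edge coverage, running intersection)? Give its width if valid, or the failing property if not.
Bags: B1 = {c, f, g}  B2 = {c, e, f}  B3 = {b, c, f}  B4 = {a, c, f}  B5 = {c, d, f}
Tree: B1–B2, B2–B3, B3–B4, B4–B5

Yes; width 2.

Every vertex of G appears in some bag (union = {a, b, c, d, e, f, g}); every edge is covered by a bag; and for each vertex v the set of bags containing v is connected in the bag tree. The decomposition is therefore valid. The largest bag has 3 vertices, so the width is 2.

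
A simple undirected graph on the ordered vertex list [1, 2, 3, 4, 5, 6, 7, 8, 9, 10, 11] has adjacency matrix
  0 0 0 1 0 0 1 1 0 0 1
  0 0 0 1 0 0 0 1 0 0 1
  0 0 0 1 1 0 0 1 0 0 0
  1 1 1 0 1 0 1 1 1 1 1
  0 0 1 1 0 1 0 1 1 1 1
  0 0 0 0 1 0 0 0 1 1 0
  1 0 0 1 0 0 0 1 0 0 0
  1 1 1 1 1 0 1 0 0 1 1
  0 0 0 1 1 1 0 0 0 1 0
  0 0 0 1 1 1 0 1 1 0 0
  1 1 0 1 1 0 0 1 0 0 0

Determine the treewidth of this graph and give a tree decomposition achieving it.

Treewidth 3.
One optimal decomposition is:
Bags: B1 = {1, 4, 7, 8}  B2 = {1, 4, 8, 11}  B3 = {4, 5, 8, 11}  B4 = {3, 4, 5, 8}  B5 = {4, 5, 8, 10}  B6 = {2, 4, 8, 11}  B7 = {4, 5, 9, 10}  B8 = {5, 6, 9, 10}
Tree: B1–B2, B2–B3, B3–B4, B4–B5, B3–B6, B5–B7, B7–B8

Every bag has size at most 4, so the width is 4 − 1 = 3 and tw(G) ≤ 3. Conversely, {1, 4, 8, 11} is a clique of size 4, and the vertices of any clique must share a bag in every tree decomposition; so some bag has ≥ 4 vertices and tw(G) ≥ 3. Hence tw(G) = 3 exactly.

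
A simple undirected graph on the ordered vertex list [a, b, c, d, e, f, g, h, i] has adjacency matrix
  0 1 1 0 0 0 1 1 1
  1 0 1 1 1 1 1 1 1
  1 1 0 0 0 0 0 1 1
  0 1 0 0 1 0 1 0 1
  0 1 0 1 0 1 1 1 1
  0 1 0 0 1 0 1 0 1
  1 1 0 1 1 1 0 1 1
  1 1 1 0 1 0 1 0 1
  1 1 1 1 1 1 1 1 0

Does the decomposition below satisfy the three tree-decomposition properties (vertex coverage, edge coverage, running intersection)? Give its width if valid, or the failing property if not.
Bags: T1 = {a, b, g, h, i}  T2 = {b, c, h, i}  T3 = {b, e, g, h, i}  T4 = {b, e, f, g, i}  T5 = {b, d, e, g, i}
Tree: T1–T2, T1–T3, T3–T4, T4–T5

A tree decomposition must satisfy three properties: every vertex lies in some bag; for every edge, both endpoints lie together in some bag; and for every vertex, the bags containing it form a connected subtree. Here edge (a,c) lies in no bag, so the decomposition is invalid.

No — edge (a,c) lies in no bag.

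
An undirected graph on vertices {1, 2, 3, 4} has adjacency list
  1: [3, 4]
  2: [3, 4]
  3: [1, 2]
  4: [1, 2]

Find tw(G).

A width-2 tree decomposition is:
Bags: B1 = {1, 2, 3}  B2 = {1, 2, 4}
Tree: B1–B2
Each bag holds 3 vertices, so the decomposition has width 2, which upper-bounds the treewidth. The edges 1–3–2–4–1 form a cycle, so G is not a tree and its treewidth is at least 2. The upper and lower bounds meet at 2, so that is the treewidth.

2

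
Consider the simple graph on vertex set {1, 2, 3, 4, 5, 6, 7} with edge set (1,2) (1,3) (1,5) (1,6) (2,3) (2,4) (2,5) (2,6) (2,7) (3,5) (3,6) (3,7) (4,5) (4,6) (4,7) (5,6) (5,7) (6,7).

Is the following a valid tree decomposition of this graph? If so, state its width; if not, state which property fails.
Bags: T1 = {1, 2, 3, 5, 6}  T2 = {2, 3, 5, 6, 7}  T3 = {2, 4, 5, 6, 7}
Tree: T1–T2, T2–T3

Yes; width 4.

Every vertex of G appears in some bag (union = {1, 2, 3, 4, 5, 6, 7}); every edge is covered by a bag; and for each vertex v the set of bags containing v is connected in the bag tree. The decomposition is therefore valid. The largest bag has 5 vertices, so the width is 4.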